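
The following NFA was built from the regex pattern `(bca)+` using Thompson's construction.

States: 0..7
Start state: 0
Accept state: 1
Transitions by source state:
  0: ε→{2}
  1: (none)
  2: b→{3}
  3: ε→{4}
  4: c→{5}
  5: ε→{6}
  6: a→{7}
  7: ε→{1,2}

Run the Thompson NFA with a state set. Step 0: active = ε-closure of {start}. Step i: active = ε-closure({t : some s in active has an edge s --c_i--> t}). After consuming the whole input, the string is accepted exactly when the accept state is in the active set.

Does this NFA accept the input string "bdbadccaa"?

start: ε-closure({0}) = {0,2}
'b' @ 1: {3,4}
'd' @ 2: {}  — no active states
rest 'badccaa' ignored (set empty)
end set {} — state 1 not in

Answer: REJECT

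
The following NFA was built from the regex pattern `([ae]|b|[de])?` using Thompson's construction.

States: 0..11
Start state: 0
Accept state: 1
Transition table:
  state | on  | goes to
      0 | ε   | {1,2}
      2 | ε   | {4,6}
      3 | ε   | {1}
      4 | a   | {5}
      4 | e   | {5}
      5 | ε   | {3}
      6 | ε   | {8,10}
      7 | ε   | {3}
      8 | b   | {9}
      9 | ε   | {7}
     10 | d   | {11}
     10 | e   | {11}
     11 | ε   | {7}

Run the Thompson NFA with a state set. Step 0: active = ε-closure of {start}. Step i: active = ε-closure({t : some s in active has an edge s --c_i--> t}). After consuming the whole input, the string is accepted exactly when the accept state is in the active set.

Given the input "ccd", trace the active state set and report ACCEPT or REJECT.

Answer: REJECT

Trace:
initial (ε-close {0}): {0,1,2,4,6,8,10}
'c' @ 1: {}  — no active states
rest 'cd' ignored (set empty)
final: {}; accept 1 not in set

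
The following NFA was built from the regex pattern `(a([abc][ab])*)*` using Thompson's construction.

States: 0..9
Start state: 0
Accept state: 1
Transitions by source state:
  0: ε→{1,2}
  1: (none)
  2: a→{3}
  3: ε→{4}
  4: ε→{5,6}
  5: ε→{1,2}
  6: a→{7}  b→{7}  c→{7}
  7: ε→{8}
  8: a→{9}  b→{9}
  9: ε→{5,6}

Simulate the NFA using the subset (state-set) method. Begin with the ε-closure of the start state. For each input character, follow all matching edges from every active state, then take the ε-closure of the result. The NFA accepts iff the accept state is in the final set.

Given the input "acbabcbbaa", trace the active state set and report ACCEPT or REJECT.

Answer: ACCEPT

Derivation:
S₀ = ε-closure({0}) = {0,1,2}
'a' @ 1: {1,2,3,4,5,6}  [accepting]
'c' @ 2: {7,8}
'b' @ 3: {1,2,5,6,9}  [accepting]
'a' @ 4: {1,2,3,4,5,6,7,8}  [accepting]
'b' @ 5: {1,2,5,6,7,8,9}  [accepting]
'c' @ 6: {7,8}
'b' @ 7: {1,2,5,6,9}  [accepting]
'b' @ 8: {7,8}
'a' @ 9: {1,2,5,6,9}  [accepting]
'a' @ 10: {1,2,3,4,5,6,7,8}  [accepting]
after full input: {1,2,3,4,5,6,7,8}  (accept=1 in)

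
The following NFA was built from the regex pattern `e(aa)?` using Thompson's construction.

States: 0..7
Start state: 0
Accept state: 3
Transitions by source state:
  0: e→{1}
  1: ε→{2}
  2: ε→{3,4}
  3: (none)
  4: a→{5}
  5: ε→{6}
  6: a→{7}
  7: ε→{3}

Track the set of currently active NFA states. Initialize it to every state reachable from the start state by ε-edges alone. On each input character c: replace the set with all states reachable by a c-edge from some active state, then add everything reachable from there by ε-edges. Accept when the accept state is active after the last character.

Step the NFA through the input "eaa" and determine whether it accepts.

initial (ε-close {0}): {0}
'e' @ 1: {1,2,3,4}  ✓accept
'a' @ 2: {5,6}
'a' @ 3: {3,7}  ✓accept
final: {3,7}; accept 3 in set

Answer: ACCEPT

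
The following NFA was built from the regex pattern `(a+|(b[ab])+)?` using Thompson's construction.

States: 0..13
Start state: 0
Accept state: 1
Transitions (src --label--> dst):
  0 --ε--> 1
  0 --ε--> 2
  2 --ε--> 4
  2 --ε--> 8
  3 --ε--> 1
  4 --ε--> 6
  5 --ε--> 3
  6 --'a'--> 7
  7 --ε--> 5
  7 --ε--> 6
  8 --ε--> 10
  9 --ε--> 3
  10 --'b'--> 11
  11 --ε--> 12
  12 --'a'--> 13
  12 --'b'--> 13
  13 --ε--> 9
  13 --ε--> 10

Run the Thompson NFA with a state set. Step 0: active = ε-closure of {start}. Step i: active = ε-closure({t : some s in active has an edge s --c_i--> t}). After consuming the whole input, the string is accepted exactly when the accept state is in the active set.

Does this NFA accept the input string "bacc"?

Answer: REJECT

Trace:
initial (ε-close {0}): {0,1,2,4,6,8,10}
'b' @ 1: {11,12}
'a' @ 2: {1,3,9,10,13}  [accepting]
'c' @ 3: {}  — state set empty
rest 'c' ignored (set empty)
end set {} — state 1 not in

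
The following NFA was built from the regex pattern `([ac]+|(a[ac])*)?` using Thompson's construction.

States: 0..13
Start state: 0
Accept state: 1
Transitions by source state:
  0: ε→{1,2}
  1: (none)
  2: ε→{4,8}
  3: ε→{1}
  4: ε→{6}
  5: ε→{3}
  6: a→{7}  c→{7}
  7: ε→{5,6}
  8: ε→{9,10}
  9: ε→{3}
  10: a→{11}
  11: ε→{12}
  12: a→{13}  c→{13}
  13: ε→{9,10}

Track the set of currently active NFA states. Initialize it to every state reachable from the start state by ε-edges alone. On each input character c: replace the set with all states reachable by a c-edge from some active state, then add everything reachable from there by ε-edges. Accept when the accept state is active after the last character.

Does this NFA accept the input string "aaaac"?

start: ε-closure({0}) = {0,1,2,3,4,6,8,9,10}
'a' @ 1: {1,3,5,6,7,11,12}  [accepting]
'a' @ 2: {1,3,5,6,7,9,10,13}  [accepting]
'a' @ 3: {1,3,5,6,7,11,12}  [accepting]
'a' @ 4: {1,3,5,6,7,9,10,13}  [accepting]
'c' @ 5: {1,3,5,6,7}  [accepting]
final: {1,3,5,6,7}; accept 1 in set

Answer: ACCEPT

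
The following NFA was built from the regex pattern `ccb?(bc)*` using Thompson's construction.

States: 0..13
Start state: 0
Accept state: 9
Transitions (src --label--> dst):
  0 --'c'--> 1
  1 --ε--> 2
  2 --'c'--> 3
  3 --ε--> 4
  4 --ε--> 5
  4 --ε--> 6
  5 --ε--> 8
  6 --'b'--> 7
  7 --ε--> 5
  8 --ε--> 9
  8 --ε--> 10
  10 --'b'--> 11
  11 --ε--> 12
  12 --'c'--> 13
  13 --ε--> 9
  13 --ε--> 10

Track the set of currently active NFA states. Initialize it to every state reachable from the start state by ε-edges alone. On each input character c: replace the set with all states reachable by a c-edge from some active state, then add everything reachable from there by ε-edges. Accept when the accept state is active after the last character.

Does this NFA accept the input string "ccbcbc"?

initial (ε-close {0}): {0}
'c' @ 1: {1,2}
'c' @ 2: {3,4,5,6,8,9,10}  (accept∈set)
'b' @ 3: {5,7,8,9,10,11,12}  (accept∈set)
'c' @ 4: {9,10,13}  (accept∈set)
'b' @ 5: {11,12}
'c' @ 6: {9,10,13}  (accept∈set)
end set {9,10,13} — state 9 in

Answer: ACCEPT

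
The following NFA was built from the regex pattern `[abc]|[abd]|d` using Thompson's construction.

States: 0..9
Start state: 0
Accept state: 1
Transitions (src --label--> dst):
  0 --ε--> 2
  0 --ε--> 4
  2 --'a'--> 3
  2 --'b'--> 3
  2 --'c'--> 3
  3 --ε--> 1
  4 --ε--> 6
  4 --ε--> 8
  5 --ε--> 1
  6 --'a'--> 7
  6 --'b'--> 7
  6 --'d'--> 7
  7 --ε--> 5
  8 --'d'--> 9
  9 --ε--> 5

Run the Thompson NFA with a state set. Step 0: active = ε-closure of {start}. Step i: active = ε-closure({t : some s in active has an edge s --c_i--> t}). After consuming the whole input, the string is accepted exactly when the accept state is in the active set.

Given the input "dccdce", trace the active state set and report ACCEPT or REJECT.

initial (ε-close {0}): {0,2,4,6,8}
'd' @ 1: {1,5,7,9}  [accepting]
'c' @ 2: {}  — dead — no transitions
rest 'cdce' ignored (set empty)
end set {} — state 1 not in

Answer: REJECT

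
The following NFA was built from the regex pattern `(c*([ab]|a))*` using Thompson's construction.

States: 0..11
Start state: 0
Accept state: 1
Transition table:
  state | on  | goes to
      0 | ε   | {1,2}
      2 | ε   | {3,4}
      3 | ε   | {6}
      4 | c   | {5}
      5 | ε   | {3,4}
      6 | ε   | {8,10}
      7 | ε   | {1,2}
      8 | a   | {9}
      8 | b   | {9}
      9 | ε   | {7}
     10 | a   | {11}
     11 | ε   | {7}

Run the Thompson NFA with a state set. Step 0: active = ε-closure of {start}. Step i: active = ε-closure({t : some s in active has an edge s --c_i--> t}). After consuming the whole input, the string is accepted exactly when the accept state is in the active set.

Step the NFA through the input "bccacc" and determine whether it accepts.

Answer: REJECT

Steps:
start: ε-closure({0}) = {0,1,2,3,4,6,8,10}
'b' @ 1: {1,2,3,4,6,7,8,9,10}  ✓accept
'c' @ 2: {3,4,5,6,8,10}
'c' @ 3: {3,4,5,6,8,10}
'a' @ 4: {1,2,3,4,6,7,8,9,10,11}  ✓accept
'c' @ 5: {3,4,5,6,8,10}
'c' @ 6: {3,4,5,6,8,10}
end set {3,4,5,6,8,10} — state 1 not in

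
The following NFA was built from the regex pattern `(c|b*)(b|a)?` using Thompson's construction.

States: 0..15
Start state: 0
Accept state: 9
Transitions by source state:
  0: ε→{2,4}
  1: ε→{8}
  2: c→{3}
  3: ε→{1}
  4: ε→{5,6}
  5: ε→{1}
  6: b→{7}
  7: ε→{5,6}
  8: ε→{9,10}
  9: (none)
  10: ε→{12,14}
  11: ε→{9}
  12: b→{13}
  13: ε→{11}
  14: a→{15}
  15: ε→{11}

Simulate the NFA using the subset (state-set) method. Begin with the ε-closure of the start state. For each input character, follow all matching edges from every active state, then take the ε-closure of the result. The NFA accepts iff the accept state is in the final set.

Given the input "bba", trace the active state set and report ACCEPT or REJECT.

Answer: ACCEPT

Trace:
start: ε-closure({0}) = {0,1,2,4,5,6,8,9,10,12,14}
'b' @ 1: {1,5,6,7,8,9,10,11,12,13,14}  (accept∈set)
'b' @ 2: {1,5,6,7,8,9,10,11,12,13,14}  (accept∈set)
'a' @ 3: {9,11,15}  (accept∈set)
after full input: {9,11,15}  (accept=9 in)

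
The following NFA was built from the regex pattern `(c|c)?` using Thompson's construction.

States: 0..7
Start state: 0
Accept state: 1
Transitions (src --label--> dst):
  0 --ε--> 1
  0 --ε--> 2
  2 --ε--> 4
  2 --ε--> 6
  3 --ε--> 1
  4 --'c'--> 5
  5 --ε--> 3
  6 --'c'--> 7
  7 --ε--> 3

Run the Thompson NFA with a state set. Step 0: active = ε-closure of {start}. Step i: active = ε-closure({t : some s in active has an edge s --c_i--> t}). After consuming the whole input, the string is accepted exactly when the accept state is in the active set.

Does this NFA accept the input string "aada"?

Answer: REJECT

Trace:
initial (ε-close {0}): {0,1,2,4,6}
'a' @ 1: {}  — state set empty
rest 'ada' ignored (set empty)
after full input: {}  (accept=1 not in)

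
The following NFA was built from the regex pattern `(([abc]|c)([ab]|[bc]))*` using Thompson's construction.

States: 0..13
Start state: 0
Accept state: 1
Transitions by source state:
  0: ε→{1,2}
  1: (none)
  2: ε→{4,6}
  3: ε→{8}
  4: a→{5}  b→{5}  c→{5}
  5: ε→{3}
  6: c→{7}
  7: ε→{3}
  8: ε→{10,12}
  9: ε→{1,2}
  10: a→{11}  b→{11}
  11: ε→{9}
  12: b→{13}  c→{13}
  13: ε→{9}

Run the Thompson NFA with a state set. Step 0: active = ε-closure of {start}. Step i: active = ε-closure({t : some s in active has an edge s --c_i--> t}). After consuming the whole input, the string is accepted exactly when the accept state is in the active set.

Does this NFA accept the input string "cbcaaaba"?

Answer: ACCEPT

Steps:
initial (ε-close {0}): {0,1,2,4,6}
'c' @ 1: {3,5,7,8,10,12}
'b' @ 2: {1,2,4,6,9,11,13}  [accepting]
'c' @ 3: {3,5,7,8,10,12}
'a' @ 4: {1,2,4,6,9,11}  [accepting]
'a' @ 5: {3,5,8,10,12}
'a' @ 6: {1,2,4,6,9,11}  [accepting]
'b' @ 7: {3,5,8,10,12}
'a' @ 8: {1,2,4,6,9,11}  [accepting]
final: {1,2,4,6,9,11}; accept 1 in set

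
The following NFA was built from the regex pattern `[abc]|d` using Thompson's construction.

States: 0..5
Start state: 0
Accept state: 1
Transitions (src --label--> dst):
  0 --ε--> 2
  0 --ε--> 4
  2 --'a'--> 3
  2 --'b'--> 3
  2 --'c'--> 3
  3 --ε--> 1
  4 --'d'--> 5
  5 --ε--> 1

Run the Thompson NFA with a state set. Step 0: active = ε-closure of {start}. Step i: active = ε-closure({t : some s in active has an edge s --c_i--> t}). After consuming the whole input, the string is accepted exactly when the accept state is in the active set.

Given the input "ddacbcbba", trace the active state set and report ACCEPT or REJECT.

initial (ε-close {0}): {0,2,4}
'd' @ 1: {1,5}  [accepting]
'd' @ 2: {}  — dead — no transitions
rest 'acbcbba' ignored (set empty)
after full input: {}  (accept=1 not in)

Answer: REJECT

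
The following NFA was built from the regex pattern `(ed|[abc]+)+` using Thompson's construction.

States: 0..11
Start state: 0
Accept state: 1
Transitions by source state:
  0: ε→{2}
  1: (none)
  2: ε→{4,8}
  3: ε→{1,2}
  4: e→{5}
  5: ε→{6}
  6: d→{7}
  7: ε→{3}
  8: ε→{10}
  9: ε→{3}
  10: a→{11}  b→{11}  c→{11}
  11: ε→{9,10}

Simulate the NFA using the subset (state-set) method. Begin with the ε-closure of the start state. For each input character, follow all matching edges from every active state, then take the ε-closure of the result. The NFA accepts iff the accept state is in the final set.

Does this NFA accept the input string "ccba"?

Answer: ACCEPT

Derivation:
start: ε-closure({0}) = {0,2,4,8,10}
'c' @ 1: {1,2,3,4,8,9,10,11}  ✓accept
'c' @ 2: {1,2,3,4,8,9,10,11}  ✓accept
'b' @ 3: {1,2,3,4,8,9,10,11}  ✓accept
'a' @ 4: {1,2,3,4,8,9,10,11}  ✓accept
final: {1,2,3,4,8,9,10,11}; accept 1 in set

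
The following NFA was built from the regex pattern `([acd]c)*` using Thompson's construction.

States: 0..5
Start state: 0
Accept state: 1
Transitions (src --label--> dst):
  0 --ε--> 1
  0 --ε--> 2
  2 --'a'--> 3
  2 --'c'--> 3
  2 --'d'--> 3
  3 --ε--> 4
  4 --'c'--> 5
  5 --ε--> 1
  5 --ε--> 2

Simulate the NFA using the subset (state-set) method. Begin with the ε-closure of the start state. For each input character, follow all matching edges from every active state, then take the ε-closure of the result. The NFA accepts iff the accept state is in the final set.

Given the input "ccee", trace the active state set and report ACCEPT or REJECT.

S₀ = ε-closure({0}) = {0,1,2}
'c' @ 1: {3,4}
'c' @ 2: {1,2,5}  [accepting]
'e' @ 3: {}  — no active states
rest 'e' ignored (set empty)
final: {}; accept 1 not in set

Answer: REJECT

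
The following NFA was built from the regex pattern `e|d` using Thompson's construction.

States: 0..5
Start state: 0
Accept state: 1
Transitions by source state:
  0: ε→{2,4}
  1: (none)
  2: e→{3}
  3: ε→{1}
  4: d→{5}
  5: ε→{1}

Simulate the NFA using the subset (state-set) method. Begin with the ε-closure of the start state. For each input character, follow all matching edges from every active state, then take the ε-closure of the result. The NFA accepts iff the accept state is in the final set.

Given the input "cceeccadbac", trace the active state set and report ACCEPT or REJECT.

Answer: REJECT

Derivation:
start: ε-closure({0}) = {0,2,4}
'c' @ 1: {}  — no active states
rest 'ceeccadbac' ignored (set empty)
after full input: {}  (accept=1 not in)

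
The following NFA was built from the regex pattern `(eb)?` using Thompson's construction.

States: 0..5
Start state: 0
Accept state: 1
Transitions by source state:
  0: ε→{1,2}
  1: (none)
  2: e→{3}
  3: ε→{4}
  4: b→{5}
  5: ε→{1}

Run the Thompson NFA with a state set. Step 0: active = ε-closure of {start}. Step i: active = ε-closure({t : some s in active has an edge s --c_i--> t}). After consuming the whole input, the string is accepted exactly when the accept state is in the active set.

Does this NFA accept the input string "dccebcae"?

Answer: REJECT

Steps:
start: ε-closure({0}) = {0,1,2}
'd' @ 1: {}  — state set empty
rest 'ccebcae' ignored (set empty)
end set {} — state 1 not in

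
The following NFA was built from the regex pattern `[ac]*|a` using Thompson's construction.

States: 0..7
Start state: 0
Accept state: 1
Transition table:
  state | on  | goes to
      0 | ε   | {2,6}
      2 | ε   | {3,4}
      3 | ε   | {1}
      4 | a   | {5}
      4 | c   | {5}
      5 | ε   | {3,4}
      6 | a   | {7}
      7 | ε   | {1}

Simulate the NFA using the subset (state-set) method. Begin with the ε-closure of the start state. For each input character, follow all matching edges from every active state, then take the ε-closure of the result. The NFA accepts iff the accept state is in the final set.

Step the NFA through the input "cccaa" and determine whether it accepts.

Answer: ACCEPT

Steps:
initial (ε-close {0}): {0,1,2,3,4,6}
'c' @ 1: {1,3,4,5}  ✓accept
'c' @ 2: {1,3,4,5}  ✓accept
'c' @ 3: {1,3,4,5}  ✓accept
'a' @ 4: {1,3,4,5}  ✓accept
'a' @ 5: {1,3,4,5}  ✓accept
final: {1,3,4,5}; accept 1 in set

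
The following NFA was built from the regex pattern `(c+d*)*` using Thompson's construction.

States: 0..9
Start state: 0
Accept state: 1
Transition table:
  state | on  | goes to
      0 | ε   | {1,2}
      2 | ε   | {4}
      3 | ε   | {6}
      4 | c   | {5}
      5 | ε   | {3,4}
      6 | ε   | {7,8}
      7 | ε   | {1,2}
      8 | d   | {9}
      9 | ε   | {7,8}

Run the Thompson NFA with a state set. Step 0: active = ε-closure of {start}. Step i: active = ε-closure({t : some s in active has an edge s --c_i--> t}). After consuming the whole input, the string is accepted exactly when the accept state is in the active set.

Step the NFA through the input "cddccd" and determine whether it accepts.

initial (ε-close {0}): {0,1,2,4}
'c' @ 1: {1,2,3,4,5,6,7,8}  ✓accept
'd' @ 2: {1,2,4,7,8,9}  ✓accept
'd' @ 3: {1,2,4,7,8,9}  ✓accept
'c' @ 4: {1,2,3,4,5,6,7,8}  ✓accept
'c' @ 5: {1,2,3,4,5,6,7,8}  ✓accept
'd' @ 6: {1,2,4,7,8,9}  ✓accept
end set {1,2,4,7,8,9} — state 1 in

Answer: ACCEPT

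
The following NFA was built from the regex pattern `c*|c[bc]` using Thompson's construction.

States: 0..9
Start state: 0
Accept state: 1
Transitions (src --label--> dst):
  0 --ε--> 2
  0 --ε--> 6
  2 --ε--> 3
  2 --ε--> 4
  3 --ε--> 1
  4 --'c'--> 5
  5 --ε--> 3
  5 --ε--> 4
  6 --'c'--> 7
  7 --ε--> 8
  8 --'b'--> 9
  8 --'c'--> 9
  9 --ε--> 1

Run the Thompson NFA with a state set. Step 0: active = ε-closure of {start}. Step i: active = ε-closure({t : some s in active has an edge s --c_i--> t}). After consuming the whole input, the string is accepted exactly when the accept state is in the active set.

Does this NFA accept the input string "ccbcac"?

Answer: REJECT

Trace:
S₀ = ε-closure({0}) = {0,1,2,3,4,6}
'c' @ 1: {1,3,4,5,7,8}  [accepting]
'c' @ 2: {1,3,4,5,9}  [accepting]
'b' @ 3: {}  — state set empty
rest 'cac' ignored (set empty)
final: {}; accept 1 not in set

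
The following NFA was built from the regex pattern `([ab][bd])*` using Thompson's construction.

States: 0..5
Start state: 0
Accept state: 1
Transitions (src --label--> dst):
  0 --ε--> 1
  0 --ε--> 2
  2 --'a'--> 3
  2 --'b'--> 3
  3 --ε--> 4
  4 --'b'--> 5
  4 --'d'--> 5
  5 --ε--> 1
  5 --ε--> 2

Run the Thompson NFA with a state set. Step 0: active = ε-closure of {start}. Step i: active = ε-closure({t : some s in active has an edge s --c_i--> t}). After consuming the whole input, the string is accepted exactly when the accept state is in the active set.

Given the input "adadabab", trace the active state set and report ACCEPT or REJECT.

start: ε-closure({0}) = {0,1,2}
'a' @ 1: {3,4}
'd' @ 2: {1,2,5}  (accept∈set)
'a' @ 3: {3,4}
'd' @ 4: {1,2,5}  (accept∈set)
'a' @ 5: {3,4}
'b' @ 6: {1,2,5}  (accept∈set)
'a' @ 7: {3,4}
'b' @ 8: {1,2,5}  (accept∈set)
after full input: {1,2,5}  (accept=1 in)

Answer: ACCEPT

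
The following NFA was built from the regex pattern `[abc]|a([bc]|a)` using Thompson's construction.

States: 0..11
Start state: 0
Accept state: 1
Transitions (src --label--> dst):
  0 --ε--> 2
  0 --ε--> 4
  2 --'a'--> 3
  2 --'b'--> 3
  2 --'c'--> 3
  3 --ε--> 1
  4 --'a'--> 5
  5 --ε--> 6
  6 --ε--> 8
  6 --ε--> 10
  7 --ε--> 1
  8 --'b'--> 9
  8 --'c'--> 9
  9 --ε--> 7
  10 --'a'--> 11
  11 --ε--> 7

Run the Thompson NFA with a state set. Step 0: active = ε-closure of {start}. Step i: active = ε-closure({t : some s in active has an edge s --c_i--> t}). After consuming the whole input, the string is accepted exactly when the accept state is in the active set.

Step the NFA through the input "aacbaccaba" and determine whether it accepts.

S₀ = ε-closure({0}) = {0,2,4}
'a' @ 1: {1,3,5,6,8,10}  (accept∈set)
'a' @ 2: {1,7,11}  (accept∈set)
'c' @ 3: {}  — state set empty
rest 'baccaba' ignored (set empty)
final: {}; accept 1 not in set

Answer: REJECT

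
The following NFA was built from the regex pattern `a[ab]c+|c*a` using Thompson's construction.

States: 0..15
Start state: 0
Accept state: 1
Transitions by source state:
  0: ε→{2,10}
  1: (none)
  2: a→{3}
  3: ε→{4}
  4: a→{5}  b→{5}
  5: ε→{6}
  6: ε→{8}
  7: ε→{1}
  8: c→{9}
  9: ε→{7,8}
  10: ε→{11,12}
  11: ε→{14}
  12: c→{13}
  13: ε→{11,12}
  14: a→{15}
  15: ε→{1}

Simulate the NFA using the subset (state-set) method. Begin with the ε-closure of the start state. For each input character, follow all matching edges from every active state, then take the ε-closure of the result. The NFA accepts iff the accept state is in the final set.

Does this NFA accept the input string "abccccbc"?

Answer: REJECT

Steps:
initial (ε-close {0}): {0,2,10,11,12,14}
'a' @ 1: {1,3,4,15}  (accept∈set)
'b' @ 2: {5,6,8}
'c' @ 3: {1,7,8,9}  (accept∈set)
'c' @ 4: {1,7,8,9}  (accept∈set)
'c' @ 5: {1,7,8,9}  (accept∈set)
'c' @ 6: {1,7,8,9}  (accept∈set)
'b' @ 7: {}  — dead — no transitions
rest 'c' ignored (set empty)
after full input: {}  (accept=1 not in)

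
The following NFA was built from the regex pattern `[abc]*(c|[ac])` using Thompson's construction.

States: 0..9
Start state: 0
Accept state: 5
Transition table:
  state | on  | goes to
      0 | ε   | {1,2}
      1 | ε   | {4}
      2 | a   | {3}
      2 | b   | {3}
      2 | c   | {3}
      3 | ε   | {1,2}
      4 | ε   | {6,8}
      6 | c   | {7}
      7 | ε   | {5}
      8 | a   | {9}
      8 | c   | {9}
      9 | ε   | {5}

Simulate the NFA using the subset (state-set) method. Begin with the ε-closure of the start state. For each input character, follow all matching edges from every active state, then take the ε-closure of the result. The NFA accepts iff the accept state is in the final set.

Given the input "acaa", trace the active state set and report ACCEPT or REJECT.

S₀ = ε-closure({0}) = {0,1,2,4,6,8}
'a' @ 1: {1,2,3,4,5,6,8,9}  (accept∈set)
'c' @ 2: {1,2,3,4,5,6,7,8,9}  (accept∈set)
'a' @ 3: {1,2,3,4,5,6,8,9}  (accept∈set)
'a' @ 4: {1,2,3,4,5,6,8,9}  (accept∈set)
after full input: {1,2,3,4,5,6,8,9}  (accept=5 in)

Answer: ACCEPT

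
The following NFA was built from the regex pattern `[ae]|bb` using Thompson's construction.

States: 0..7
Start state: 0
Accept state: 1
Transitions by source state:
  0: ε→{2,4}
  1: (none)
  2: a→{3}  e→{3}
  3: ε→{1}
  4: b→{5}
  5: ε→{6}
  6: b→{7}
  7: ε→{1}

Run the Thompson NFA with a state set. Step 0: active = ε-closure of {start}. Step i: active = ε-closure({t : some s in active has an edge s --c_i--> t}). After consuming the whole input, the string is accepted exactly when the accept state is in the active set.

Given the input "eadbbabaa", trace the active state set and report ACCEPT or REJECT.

start: ε-closure({0}) = {0,2,4}
'e' @ 1: {1,3}  (accept∈set)
'a' @ 2: {}  — no active states
rest 'dbbabaa' ignored (set empty)
end set {} — state 1 not in

Answer: REJECT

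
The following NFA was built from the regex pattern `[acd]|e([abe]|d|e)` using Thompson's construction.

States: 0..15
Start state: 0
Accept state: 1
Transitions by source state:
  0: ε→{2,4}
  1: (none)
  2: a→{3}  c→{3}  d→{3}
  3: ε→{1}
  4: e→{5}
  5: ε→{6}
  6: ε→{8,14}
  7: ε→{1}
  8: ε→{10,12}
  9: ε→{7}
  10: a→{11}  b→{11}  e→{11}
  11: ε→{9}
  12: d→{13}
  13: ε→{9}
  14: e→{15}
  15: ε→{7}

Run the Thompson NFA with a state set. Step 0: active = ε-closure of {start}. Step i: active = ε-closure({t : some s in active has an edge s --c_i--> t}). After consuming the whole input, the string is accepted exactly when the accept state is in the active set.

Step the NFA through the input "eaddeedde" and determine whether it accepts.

start: ε-closure({0}) = {0,2,4}
'e' @ 1: {5,6,8,10,12,14}
'a' @ 2: {1,7,9,11}  [accepting]
'd' @ 3: {}  — state set empty
rest 'deedde' ignored (set empty)
final: {}; accept 1 not in set

Answer: REJECT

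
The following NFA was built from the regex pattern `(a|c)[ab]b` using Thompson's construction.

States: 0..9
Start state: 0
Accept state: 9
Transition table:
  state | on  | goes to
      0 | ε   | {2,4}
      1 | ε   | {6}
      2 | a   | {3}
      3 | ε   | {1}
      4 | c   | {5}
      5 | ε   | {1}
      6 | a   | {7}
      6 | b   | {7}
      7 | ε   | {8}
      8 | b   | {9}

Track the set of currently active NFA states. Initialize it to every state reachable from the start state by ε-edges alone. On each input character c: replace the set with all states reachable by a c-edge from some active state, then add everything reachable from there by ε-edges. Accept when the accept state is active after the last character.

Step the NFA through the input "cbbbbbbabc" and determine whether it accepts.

Answer: REJECT

Trace:
S₀ = ε-closure({0}) = {0,2,4}
'c' @ 1: {1,5,6}
'b' @ 2: {7,8}
'b' @ 3: {9}  ✓accept
'b' @ 4: {}  — state set empty
rest 'bbbabc' ignored (set empty)
final: {}; accept 9 not in set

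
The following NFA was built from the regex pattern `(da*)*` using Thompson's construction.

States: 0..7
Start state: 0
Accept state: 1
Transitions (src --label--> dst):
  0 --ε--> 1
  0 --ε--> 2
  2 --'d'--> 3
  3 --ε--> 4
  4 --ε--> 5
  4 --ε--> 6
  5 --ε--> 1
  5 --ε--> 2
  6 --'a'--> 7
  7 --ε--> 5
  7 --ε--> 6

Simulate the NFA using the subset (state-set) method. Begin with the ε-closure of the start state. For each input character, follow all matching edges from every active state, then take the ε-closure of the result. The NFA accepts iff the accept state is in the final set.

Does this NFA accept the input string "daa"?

Answer: ACCEPT

Derivation:
start: ε-closure({0}) = {0,1,2}
'd' @ 1: {1,2,3,4,5,6}  ✓accept
'a' @ 2: {1,2,5,6,7}  ✓accept
'a' @ 3: {1,2,5,6,7}  ✓accept
end set {1,2,5,6,7} — state 1 in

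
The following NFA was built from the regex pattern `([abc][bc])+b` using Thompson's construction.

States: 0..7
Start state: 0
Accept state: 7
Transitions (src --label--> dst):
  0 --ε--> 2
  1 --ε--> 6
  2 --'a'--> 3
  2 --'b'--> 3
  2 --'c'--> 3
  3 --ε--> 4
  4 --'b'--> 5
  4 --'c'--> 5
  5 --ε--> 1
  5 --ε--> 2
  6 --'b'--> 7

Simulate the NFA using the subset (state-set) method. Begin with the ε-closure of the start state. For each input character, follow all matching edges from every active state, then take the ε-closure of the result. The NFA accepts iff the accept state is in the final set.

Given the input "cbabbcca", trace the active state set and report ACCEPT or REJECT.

start: ε-closure({0}) = {0,2}
'c' @ 1: {3,4}
'b' @ 2: {1,2,5,6}
'a' @ 3: {3,4}
'b' @ 4: {1,2,5,6}
'b' @ 5: {3,4,7}  ✓accept
'c' @ 6: {1,2,5,6}
'c' @ 7: {3,4}
'a' @ 8: {}  — state set empty
final: {}; accept 7 not in set

Answer: REJECT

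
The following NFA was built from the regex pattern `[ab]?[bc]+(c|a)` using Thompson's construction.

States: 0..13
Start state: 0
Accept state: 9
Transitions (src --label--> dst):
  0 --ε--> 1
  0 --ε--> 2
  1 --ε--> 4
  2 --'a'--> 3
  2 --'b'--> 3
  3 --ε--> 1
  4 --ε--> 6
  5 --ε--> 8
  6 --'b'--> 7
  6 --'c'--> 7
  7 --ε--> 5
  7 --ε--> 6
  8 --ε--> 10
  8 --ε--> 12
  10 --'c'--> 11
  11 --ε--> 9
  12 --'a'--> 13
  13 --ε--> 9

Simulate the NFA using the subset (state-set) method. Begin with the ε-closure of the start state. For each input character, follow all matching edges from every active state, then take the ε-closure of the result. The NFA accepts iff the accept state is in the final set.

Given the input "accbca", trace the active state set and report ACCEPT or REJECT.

S₀ = ε-closure({0}) = {0,1,2,4,6}
'a' @ 1: {1,3,4,6}
'c' @ 2: {5,6,7,8,10,12}
'c' @ 3: {5,6,7,8,9,10,11,12}  [accepting]
'b' @ 4: {5,6,7,8,10,12}
'c' @ 5: {5,6,7,8,9,10,11,12}  [accepting]
'a' @ 6: {9,13}  [accepting]
end set {9,13} — state 9 in

Answer: ACCEPT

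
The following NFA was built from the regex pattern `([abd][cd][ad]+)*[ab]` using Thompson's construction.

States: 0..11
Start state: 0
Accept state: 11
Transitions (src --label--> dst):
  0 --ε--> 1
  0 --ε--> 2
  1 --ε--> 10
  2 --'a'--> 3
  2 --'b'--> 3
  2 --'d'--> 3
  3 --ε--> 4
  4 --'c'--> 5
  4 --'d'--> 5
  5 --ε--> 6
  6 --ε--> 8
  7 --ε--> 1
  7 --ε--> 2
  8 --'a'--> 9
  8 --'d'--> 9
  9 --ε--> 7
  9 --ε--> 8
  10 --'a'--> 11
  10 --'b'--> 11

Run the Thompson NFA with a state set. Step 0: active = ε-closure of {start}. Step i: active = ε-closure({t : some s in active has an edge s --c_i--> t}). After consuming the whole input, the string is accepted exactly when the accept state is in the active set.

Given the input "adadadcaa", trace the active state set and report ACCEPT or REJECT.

Answer: ACCEPT

Steps:
start: ε-closure({0}) = {0,1,2,10}
'a' @ 1: {3,4,11}  (accept∈set)
'd' @ 2: {5,6,8}
'a' @ 3: {1,2,7,8,9,10}
'd' @ 4: {1,2,3,4,7,8,9,10}
'a' @ 5: {1,2,3,4,7,8,9,10,11}  (accept∈set)
'd' @ 6: {1,2,3,4,5,6,7,8,9,10}
'c' @ 7: {5,6,8}
'a' @ 8: {1,2,7,8,9,10}
'a' @ 9: {1,2,3,4,7,8,9,10,11}  (accept∈set)
end set {1,2,3,4,7,8,9,10,11} — state 11 in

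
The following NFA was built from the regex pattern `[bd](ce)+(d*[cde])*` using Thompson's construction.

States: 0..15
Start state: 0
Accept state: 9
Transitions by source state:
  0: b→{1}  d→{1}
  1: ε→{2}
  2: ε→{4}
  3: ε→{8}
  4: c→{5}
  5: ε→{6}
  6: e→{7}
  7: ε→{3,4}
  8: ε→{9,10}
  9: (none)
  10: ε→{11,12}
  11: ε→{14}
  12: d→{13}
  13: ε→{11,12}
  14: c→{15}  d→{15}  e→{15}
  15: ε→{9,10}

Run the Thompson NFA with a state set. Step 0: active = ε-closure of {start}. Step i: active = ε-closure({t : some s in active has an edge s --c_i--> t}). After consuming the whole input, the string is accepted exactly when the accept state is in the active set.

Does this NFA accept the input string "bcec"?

initial (ε-close {0}): {0}
'b' @ 1: {1,2,4}
'c' @ 2: {5,6}
'e' @ 3: {3,4,7,8,9,10,11,12,14}  [accepting]
'c' @ 4: {5,6,9,10,11,12,14,15}  [accepting]
end set {5,6,9,10,11,12,14,15} — state 9 in

Answer: ACCEPT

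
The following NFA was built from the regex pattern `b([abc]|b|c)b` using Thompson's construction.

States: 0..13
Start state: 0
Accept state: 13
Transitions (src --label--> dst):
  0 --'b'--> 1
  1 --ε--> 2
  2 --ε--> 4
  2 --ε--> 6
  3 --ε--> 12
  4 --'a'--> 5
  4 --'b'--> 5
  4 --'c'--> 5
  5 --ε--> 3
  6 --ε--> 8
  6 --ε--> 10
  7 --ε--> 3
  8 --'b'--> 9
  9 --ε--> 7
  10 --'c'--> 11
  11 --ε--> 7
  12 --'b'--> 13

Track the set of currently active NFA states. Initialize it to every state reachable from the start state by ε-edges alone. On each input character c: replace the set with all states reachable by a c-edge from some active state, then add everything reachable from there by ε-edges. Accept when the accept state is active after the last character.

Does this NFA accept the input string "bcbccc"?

Answer: REJECT

Steps:
S₀ = ε-closure({0}) = {0}
'b' @ 1: {1,2,4,6,8,10}
'c' @ 2: {3,5,7,11,12}
'b' @ 3: {13}  ✓accept
'c' @ 4: {}  — dead — no transitions
rest 'cc' ignored (set empty)
final: {}; accept 13 not in set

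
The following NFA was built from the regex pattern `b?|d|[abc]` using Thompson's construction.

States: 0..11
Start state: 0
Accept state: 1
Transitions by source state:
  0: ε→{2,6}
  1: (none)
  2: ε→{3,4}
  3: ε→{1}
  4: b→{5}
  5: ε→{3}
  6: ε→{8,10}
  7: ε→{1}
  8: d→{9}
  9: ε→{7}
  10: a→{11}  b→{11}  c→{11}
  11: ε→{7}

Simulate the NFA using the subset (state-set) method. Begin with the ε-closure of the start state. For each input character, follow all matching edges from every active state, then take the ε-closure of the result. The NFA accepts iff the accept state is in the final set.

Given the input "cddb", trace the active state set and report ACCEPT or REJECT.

start: ε-closure({0}) = {0,1,2,3,4,6,8,10}
'c' @ 1: {1,7,11}  ✓accept
'd' @ 2: {}  — dead — no transitions
rest 'db' ignored (set empty)
after full input: {}  (accept=1 not in)

Answer: REJECT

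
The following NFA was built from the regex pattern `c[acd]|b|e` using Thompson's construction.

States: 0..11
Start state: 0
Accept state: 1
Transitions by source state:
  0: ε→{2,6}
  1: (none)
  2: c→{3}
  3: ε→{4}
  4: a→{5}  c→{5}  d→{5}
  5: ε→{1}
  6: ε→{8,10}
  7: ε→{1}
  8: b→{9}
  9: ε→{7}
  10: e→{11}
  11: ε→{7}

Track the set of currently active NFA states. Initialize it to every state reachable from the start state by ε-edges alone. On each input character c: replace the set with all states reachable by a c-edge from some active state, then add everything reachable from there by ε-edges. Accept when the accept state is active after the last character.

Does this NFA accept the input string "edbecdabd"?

Answer: REJECT

Derivation:
S₀ = ε-closure({0}) = {0,2,6,8,10}
'e' @ 1: {1,7,11}  (accept∈set)
'd' @ 2: {}  — dead — no transitions
rest 'becdabd' ignored (set empty)
final: {}; accept 1 not in set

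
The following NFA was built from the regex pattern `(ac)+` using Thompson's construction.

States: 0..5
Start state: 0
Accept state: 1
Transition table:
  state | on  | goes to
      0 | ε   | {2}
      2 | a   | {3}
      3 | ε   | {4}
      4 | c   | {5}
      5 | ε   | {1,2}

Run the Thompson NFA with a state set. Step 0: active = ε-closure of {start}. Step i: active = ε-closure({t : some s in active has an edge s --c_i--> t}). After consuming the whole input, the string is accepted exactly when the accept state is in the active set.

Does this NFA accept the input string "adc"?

Answer: REJECT

Trace:
start: ε-closure({0}) = {0,2}
'a' @ 1: {3,4}
'd' @ 2: {}  — no active states
rest 'c' ignored (set empty)
after full input: {}  (accept=1 not in)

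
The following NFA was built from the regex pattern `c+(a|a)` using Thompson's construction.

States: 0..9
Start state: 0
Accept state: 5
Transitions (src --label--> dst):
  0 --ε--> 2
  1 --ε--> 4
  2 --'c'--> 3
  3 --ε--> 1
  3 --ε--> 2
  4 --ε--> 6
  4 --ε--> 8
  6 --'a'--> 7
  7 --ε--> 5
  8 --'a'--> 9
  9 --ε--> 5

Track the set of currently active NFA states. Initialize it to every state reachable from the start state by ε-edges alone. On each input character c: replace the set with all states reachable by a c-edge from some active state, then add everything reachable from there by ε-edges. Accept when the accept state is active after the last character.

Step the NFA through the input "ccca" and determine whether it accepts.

start: ε-closure({0}) = {0,2}
'c' @ 1: {1,2,3,4,6,8}
'c' @ 2: {1,2,3,4,6,8}
'c' @ 3: {1,2,3,4,6,8}
'a' @ 4: {5,7,9}  (accept∈set)
end set {5,7,9} — state 5 in

Answer: ACCEPT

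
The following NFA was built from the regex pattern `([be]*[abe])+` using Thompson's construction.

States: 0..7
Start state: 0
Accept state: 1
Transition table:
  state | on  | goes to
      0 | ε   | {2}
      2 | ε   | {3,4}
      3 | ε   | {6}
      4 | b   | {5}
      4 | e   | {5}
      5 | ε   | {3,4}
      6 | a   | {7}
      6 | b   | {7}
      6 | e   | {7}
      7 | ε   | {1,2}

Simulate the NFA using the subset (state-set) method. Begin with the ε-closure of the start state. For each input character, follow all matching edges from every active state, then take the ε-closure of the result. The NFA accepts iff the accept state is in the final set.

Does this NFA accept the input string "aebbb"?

Answer: ACCEPT

Trace:
initial (ε-close {0}): {0,2,3,4,6}
'a' @ 1: {1,2,3,4,6,7}  [accepting]
'e' @ 2: {1,2,3,4,5,6,7}  [accepting]
'b' @ 3: {1,2,3,4,5,6,7}  [accepting]
'b' @ 4: {1,2,3,4,5,6,7}  [accepting]
'b' @ 5: {1,2,3,4,5,6,7}  [accepting]
after full input: {1,2,3,4,5,6,7}  (accept=1 in)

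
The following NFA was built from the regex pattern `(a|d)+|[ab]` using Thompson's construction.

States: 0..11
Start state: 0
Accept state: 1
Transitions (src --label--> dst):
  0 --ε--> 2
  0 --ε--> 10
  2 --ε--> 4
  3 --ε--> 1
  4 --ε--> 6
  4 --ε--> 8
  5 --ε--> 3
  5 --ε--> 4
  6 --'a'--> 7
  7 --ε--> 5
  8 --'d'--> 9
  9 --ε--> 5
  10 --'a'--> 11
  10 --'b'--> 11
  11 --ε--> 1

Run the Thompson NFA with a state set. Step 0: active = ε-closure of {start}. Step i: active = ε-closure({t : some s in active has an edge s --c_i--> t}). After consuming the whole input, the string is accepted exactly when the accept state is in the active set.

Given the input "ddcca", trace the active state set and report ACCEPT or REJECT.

start: ε-closure({0}) = {0,2,4,6,8,10}
'd' @ 1: {1,3,4,5,6,8,9}  ✓accept
'd' @ 2: {1,3,4,5,6,8,9}  ✓accept
'c' @ 3: {}  — dead — no transitions
rest 'ca' ignored (set empty)
end set {} — state 1 not in

Answer: REJECT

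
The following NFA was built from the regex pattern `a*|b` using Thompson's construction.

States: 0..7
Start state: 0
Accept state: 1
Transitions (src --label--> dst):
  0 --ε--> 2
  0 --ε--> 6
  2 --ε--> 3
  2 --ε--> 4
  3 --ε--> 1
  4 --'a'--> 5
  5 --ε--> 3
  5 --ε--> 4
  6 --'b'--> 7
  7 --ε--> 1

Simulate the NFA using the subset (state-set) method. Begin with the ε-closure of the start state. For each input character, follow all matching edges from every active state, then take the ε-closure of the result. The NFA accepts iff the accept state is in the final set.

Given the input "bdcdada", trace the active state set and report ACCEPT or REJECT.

Answer: REJECT

Steps:
initial (ε-close {0}): {0,1,2,3,4,6}
'b' @ 1: {1,7}  ✓accept
'd' @ 2: {}  — no active states
rest 'cdada' ignored (set empty)
after full input: {}  (accept=1 not in)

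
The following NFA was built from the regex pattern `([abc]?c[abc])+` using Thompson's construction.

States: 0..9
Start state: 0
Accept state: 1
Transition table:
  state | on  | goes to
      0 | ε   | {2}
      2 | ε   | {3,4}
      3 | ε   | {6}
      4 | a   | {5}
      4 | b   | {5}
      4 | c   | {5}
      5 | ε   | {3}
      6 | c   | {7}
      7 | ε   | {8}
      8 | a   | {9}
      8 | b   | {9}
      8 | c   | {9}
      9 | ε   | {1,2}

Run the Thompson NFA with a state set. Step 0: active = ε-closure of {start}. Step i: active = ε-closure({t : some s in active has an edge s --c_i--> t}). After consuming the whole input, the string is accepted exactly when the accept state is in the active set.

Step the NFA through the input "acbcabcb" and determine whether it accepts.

start: ε-closure({0}) = {0,2,3,4,6}
'a' @ 1: {3,5,6}
'c' @ 2: {7,8}
'b' @ 3: {1,2,3,4,6,9}  ✓accept
'c' @ 4: {3,5,6,7,8}
'a' @ 5: {1,2,3,4,6,9}  ✓accept
'b' @ 6: {3,5,6}
'c' @ 7: {7,8}
'b' @ 8: {1,2,3,4,6,9}  ✓accept
after full input: {1,2,3,4,6,9}  (accept=1 in)

Answer: ACCEPT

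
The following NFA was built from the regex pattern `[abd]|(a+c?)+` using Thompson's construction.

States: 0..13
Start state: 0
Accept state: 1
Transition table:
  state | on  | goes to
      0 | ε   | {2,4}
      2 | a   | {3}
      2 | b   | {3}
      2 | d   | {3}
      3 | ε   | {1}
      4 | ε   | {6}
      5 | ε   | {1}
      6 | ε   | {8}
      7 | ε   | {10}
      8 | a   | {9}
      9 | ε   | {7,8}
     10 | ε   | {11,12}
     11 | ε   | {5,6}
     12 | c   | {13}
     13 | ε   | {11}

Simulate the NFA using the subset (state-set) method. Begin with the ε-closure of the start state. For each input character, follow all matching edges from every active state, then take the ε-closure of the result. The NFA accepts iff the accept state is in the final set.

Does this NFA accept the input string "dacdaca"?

initial (ε-close {0}): {0,2,4,6,8}
'd' @ 1: {1,3}  (accept∈set)
'a' @ 2: {}  — state set empty
rest 'cdaca' ignored (set empty)
final: {}; accept 1 not in set

Answer: REJECT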